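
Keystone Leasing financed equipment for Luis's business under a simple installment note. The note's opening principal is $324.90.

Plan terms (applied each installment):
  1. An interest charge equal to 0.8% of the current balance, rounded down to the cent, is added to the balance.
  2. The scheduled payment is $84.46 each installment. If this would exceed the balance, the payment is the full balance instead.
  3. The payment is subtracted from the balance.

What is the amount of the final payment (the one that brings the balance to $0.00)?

Installment 1: opening $324.90; interest $2.59 → $327.49; payment $84.46; balance $243.03
Installment 2: opening $243.03; interest $1.94 → $244.97; payment $84.46; balance $160.51
Installment 3: opening $160.51; interest $1.28 → $161.79; payment $84.46; balance $77.33
Installment 4: opening $77.33; interest $0.61 → $77.94; payment $77.94; balance $0.00

$77.94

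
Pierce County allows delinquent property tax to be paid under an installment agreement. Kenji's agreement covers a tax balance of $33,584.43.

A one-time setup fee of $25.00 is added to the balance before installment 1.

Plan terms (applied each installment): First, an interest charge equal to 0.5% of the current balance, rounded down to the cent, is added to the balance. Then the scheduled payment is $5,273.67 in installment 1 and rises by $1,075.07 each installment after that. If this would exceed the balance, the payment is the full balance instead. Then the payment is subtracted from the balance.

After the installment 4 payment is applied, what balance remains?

# | Opening | Interest | Payment | End bal
1 | $33,609.43 | $168.04 | $5,273.67 | $28,503.80
2 | $28,503.80 | $142.51 | $6,348.74 | $22,297.57
3 | $22,297.57 | $111.48 | $7,423.81 | $14,985.24
4 | $14,985.24 | $74.92 | $8,498.88 | $6,561.28

$6,561.28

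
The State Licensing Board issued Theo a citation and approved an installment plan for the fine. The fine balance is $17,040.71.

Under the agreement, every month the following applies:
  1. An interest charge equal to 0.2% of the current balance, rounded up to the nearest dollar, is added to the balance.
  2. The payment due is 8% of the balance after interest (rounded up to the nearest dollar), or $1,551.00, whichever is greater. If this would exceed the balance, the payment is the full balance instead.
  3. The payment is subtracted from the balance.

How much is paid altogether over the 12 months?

# | Opening | Interest | Payment | End bal
1 | $17,040.71 | $35.00 | $1,551.00 | $15,524.71
2 | $15,524.71 | $32.00 | $1,551.00 | $14,005.71
3 | $14,005.71 | $29.00 | $1,551.00 | $12,483.71
4 | $12,483.71 | $25.00 | $1,551.00 | $10,957.71
5 | $10,957.71 | $22.00 | $1,551.00 | $9,428.71
6 | $9,428.71 | $19.00 | $1,551.00 | $7,896.71
7 | $7,896.71 | $16.00 | $1,551.00 | $6,361.71
8 | $6,361.71 | $13.00 | $1,551.00 | $4,823.71
9 | $4,823.71 | $10.00 | $1,551.00 | $3,282.71
10 | $3,282.71 | $7.00 | $1,551.00 | $1,738.71
11 | $1,738.71 | $4.00 | $1,551.00 | $191.71
12 | $191.71 | $1.00 | $192.71 | $0.00
Total paid: $17,253.71

$17,253.71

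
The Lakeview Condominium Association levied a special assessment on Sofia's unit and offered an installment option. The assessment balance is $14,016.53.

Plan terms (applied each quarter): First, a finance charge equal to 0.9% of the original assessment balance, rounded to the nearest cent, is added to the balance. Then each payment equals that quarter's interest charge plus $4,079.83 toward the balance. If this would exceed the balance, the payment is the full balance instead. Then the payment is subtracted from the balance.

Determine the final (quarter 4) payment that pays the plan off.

Quarter 1: $14,016.53 +$126.15 interest = $14,142.68; pay $4,205.98 → $9,936.70
Quarter 2: $9,936.70 +$126.15 interest = $10,062.85; pay $4,205.98 → $5,856.87
Quarter 3: $5,856.87 +$126.15 interest = $5,983.02; pay $4,205.98 → $1,777.04
Quarter 4: $1,777.04 +$126.15 interest = $1,903.19; pay $1,903.19 → $0.00

$1,903.19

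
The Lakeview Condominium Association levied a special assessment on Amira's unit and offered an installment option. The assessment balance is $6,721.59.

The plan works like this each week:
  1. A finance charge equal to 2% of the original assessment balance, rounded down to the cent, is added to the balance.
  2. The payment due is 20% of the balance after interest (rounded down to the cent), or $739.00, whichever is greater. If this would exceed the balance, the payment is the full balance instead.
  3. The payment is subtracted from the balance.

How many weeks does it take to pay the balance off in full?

10

# | Opening | Interest | Payment | End bal
1 | $6,721.59 | $134.43 | $1,371.20 | $5,484.82
2 | $5,484.82 | $134.43 | $1,123.85 | $4,495.40
3 | $4,495.40 | $134.43 | $925.96 | $3,703.87
4 | $3,703.87 | $134.43 | $767.66 | $3,070.64
5 | $3,070.64 | $134.43 | $739.00 | $2,466.07
6 | $2,466.07 | $134.43 | $739.00 | $1,861.50
7 | $1,861.50 | $134.43 | $739.00 | $1,256.93
8 | $1,256.93 | $134.43 | $739.00 | $652.36
9 | $652.36 | $134.43 | $739.00 | $47.79
10 | $47.79 | $134.43 | $182.22 | $0.00
Balance reaches $0.00 in week 10.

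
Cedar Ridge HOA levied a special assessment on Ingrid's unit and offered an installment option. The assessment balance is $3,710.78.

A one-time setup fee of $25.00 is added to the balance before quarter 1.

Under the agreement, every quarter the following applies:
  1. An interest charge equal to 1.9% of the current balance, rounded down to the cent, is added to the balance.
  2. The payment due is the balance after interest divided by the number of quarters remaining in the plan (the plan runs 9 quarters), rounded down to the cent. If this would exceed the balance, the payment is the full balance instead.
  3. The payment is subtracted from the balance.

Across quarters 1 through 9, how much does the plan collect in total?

$4,109.21

Quarter 1: opening $3,735.78; interest $70.97 → $3,806.75; payment $422.97; balance $3,383.78
Quarter 2: opening $3,383.78; interest $64.29 → $3,448.07; payment $431.00; balance $3,017.07
Quarter 3: opening $3,017.07; interest $57.32 → $3,074.39; payment $439.19; balance $2,635.20
Quarter 4: opening $2,635.20; interest $50.06 → $2,685.26; payment $447.54; balance $2,237.72
Quarter 5: opening $2,237.72; interest $42.51 → $2,280.23; payment $456.04; balance $1,824.19
Quarter 6: opening $1,824.19; interest $34.65 → $1,858.84; payment $464.71; balance $1,394.13
Quarter 7: opening $1,394.13; interest $26.48 → $1,420.61; payment $473.53; balance $947.08
Quarter 8: opening $947.08; interest $17.99 → $965.07; payment $482.53; balance $482.54
Quarter 9: opening $482.54; interest $9.16 → $491.70; payment $491.70; balance $0.00
Total paid: $4,109.21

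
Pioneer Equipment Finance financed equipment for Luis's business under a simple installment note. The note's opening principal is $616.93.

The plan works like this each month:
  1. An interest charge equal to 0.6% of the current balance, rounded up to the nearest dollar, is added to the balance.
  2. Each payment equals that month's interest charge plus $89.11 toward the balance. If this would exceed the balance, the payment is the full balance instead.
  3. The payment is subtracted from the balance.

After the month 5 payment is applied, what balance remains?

$171.38

Month 1: opening $616.93; interest $4.00 → $620.93; payment $93.11; balance $527.82
Month 2: opening $527.82; interest $4.00 → $531.82; payment $93.11; balance $438.71
Month 3: opening $438.71; interest $3.00 → $441.71; payment $92.11; balance $349.60
Month 4: opening $349.60; interest $3.00 → $352.60; payment $92.11; balance $260.49
Month 5: opening $260.49; interest $2.00 → $262.49; payment $91.11; balance $171.38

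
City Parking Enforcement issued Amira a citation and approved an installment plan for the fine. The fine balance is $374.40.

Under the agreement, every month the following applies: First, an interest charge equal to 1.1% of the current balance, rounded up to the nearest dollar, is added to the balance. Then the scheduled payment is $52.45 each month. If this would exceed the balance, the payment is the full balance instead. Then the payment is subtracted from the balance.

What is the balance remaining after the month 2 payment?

$278.50

Month 1: $374.40 +$5.00 interest = $379.40; pay $52.45 → $326.95
Month 2: $326.95 +$4.00 interest = $330.95; pay $52.45 → $278.50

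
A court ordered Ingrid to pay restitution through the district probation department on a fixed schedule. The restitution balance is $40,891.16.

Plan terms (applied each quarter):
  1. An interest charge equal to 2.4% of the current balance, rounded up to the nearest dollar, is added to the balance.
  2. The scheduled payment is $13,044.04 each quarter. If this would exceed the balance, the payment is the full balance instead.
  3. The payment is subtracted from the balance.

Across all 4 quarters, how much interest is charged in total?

$2,162.00

# | Opening | Interest | Payment | End bal
1 | $40,891.16 | $982.00 | $13,044.04 | $28,829.12
2 | $28,829.12 | $692.00 | $13,044.04 | $16,477.08
3 | $16,477.08 | $396.00 | $13,044.04 | $3,829.04
4 | $3,829.04 | $92.00 | $3,921.04 | $0.00
Total interest: $982.00 + $692.00 + $396.00 + $92.00 = $2,162.00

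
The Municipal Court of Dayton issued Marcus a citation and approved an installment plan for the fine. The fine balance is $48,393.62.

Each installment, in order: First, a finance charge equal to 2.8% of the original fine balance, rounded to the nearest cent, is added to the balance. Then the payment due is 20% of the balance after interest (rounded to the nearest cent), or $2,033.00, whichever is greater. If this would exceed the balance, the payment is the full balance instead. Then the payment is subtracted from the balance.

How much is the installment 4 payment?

Installment 1: $48,393.62 +$1,355.02 interest = $49,748.64; pay $9,949.73 → $39,798.91
Installment 2: $39,798.91 +$1,355.02 interest = $41,153.93; pay $8,230.79 → $32,923.14
Installment 3: $32,923.14 +$1,355.02 interest = $34,278.16; pay $6,855.63 → $27,422.53
Installment 4: $27,422.53 +$1,355.02 interest = $28,777.55; pay $5,755.51 → $23,022.04

$5,755.51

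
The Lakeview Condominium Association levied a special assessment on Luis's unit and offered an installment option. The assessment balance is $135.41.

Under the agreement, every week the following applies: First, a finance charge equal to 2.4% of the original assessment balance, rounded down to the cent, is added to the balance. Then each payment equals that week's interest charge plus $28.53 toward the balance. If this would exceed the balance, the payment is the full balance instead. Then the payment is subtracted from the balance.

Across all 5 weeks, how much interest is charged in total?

Week 1: $135.41 +$3.24 interest = $138.65; pay $31.77 → $106.88
Week 2: $106.88 +$3.24 interest = $110.12; pay $31.77 → $78.35
Week 3: $78.35 +$3.24 interest = $81.59; pay $31.77 → $49.82
Week 4: $49.82 +$3.24 interest = $53.06; pay $31.77 → $21.29
Week 5: $21.29 +$3.24 interest = $24.53; pay $24.53 → $0.00
Total interest: $3.24 + $3.24 + $3.24 + $3.24 + $3.24 = $16.20

$16.20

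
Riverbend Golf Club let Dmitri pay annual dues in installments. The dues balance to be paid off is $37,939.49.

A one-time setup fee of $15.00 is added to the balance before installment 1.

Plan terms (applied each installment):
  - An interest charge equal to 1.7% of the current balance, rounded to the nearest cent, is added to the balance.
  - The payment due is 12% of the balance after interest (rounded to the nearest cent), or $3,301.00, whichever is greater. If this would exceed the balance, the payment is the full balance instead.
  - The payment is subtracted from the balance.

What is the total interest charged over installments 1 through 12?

$4,091.46

Installment 1: opening $37,954.49; interest $645.23 → $38,599.72; payment $4,631.97; balance $33,967.75
Installment 2: opening $33,967.75; interest $577.45 → $34,545.20; payment $4,145.42; balance $30,399.78
Installment 3: opening $30,399.78; interest $516.80 → $30,916.58; payment $3,709.99; balance $27,206.59
Installment 4: opening $27,206.59; interest $462.51 → $27,669.10; payment $3,320.29; balance $24,348.81
Installment 5: opening $24,348.81; interest $413.93 → $24,762.74; payment $3,301.00; balance $21,461.74
Installment 6: opening $21,461.74; interest $364.85 → $21,826.59; payment $3,301.00; balance $18,525.59
Installment 7: opening $18,525.59; interest $314.94 → $18,840.53; payment $3,301.00; balance $15,539.53
Installment 8: opening $15,539.53; interest $264.17 → $15,803.70; payment $3,301.00; balance $12,502.70
Installment 9: opening $12,502.70; interest $212.55 → $12,715.25; payment $3,301.00; balance $9,414.25
Installment 10: opening $9,414.25; interest $160.04 → $9,574.29; payment $3,301.00; balance $6,273.29
Installment 11: opening $6,273.29; interest $106.65 → $6,379.94; payment $3,301.00; balance $3,078.94
Installment 12: opening $3,078.94; interest $52.34 → $3,131.28; payment $3,131.28; balance $0.00
Total interest: $645.23 + $577.45 + $516.80 + $462.51 + $413.93 + $364.85 + $314.94 + $264.17 + $212.55 + $160.04 + $106.65 + $52.34 = $4,091.46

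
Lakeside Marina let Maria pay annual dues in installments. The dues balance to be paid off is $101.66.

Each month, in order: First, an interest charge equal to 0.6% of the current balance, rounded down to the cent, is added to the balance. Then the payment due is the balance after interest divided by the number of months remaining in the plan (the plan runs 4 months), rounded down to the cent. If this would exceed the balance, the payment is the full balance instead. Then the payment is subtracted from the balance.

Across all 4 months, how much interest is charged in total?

# | Opening | Interest | Payment | End bal
1 | $101.66 | $0.60 | $25.56 | $76.70
2 | $76.70 | $0.46 | $25.72 | $51.44
3 | $51.44 | $0.30 | $25.87 | $25.87
4 | $25.87 | $0.15 | $26.02 | $0.00
Total interest: $0.60 + $0.46 + $0.30 + $0.15 = $1.51

$1.51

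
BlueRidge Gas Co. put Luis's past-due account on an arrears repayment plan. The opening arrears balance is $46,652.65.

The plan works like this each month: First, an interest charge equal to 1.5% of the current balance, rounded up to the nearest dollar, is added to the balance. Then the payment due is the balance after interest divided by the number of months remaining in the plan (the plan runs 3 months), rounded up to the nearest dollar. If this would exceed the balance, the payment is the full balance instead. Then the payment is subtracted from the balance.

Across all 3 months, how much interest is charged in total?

Month 1: $46,652.65 +$700.00 interest = $47,352.65; pay $15,785.00 → $31,567.65
Month 2: $31,567.65 +$474.00 interest = $32,041.65; pay $16,021.00 → $16,020.65
Month 3: $16,020.65 +$241.00 interest = $16,261.65; pay $16,261.65 → $0.00
Total interest: $700.00 + $474.00 + $241.00 = $1,415.00

$1,415.00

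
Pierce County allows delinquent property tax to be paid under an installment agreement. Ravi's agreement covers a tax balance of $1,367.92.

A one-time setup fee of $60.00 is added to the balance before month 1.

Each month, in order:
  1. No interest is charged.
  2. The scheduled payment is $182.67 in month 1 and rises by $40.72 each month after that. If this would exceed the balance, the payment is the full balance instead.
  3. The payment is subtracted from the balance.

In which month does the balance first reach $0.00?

6

# | Opening | Payment | End bal
1 | $1,427.92 | $182.67 | $1,245.25
2 | $1,245.25 | $223.39 | $1,021.86
3 | $1,021.86 | $264.11 | $757.75
4 | $757.75 | $304.83 | $452.92
5 | $452.92 | $345.55 | $107.37
6 | $107.37 | $107.37 | $0.00
Balance reaches $0.00 in month 6.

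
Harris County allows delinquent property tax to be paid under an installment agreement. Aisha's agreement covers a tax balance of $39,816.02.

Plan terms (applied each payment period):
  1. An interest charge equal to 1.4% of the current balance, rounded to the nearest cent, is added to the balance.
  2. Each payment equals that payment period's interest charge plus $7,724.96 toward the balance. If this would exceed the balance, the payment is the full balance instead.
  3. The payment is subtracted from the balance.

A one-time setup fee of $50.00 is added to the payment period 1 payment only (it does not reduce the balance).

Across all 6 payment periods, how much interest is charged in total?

$1,722.31

Payment period 1: $39,816.02 +$557.42 interest = $40,373.44; pay $8,282.38 (+ $50.00 fee) → $32,091.06
Payment period 2: $32,091.06 +$449.27 interest = $32,540.33; pay $8,174.23 → $24,366.10
Payment period 3: $24,366.10 +$341.13 interest = $24,707.23; pay $8,066.09 → $16,641.14
Payment period 4: $16,641.14 +$232.98 interest = $16,874.12; pay $7,957.94 → $8,916.18
Payment period 5: $8,916.18 +$124.83 interest = $9,041.01; pay $7,849.79 → $1,191.22
Payment period 6: $1,191.22 +$16.68 interest = $1,207.90; pay $1,207.90 → $0.00
Total interest: $557.42 + $449.27 + $341.13 + $232.98 + $124.83 + $16.68 = $1,722.31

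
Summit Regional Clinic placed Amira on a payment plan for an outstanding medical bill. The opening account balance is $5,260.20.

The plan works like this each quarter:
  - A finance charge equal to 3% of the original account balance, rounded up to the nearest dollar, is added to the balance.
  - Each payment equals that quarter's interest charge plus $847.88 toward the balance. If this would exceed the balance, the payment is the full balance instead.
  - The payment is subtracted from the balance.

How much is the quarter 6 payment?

$1,005.88

# | Opening | Interest | Payment | End bal
1 | $5,260.20 | $158.00 | $1,005.88 | $4,412.32
2 | $4,412.32 | $158.00 | $1,005.88 | $3,564.44
3 | $3,564.44 | $158.00 | $1,005.88 | $2,716.56
4 | $2,716.56 | $158.00 | $1,005.88 | $1,868.68
5 | $1,868.68 | $158.00 | $1,005.88 | $1,020.80
6 | $1,020.80 | $158.00 | $1,005.88 | $172.92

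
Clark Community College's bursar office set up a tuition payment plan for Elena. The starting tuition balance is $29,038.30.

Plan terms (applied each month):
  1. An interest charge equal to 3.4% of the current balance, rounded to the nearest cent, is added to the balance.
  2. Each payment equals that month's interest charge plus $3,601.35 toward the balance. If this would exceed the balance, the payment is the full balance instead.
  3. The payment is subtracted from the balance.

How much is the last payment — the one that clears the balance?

$235.24

# | Opening | Interest | Payment | End bal
1 | $29,038.30 | $987.30 | $4,588.65 | $25,436.95
2 | $25,436.95 | $864.86 | $4,466.21 | $21,835.60
3 | $21,835.60 | $742.41 | $4,343.76 | $18,234.25
4 | $18,234.25 | $619.96 | $4,221.31 | $14,632.90
5 | $14,632.90 | $497.52 | $4,098.87 | $11,031.55
6 | $11,031.55 | $375.07 | $3,976.42 | $7,430.20
7 | $7,430.20 | $252.63 | $3,853.98 | $3,828.85
8 | $3,828.85 | $130.18 | $3,731.53 | $227.50
9 | $227.50 | $7.74 | $235.24 | $0.00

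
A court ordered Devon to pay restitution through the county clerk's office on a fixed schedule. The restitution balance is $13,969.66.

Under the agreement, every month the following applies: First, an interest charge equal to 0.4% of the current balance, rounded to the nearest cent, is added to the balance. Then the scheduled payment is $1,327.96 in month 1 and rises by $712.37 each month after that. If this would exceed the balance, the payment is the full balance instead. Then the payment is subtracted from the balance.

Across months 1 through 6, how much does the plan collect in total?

$14,171.03

# | Opening | Interest | Payment | End bal
1 | $13,969.66 | $55.88 | $1,327.96 | $12,697.58
2 | $12,697.58 | $50.79 | $2,040.33 | $10,708.04
3 | $10,708.04 | $42.83 | $2,752.70 | $7,998.17
4 | $7,998.17 | $31.99 | $3,465.07 | $4,565.09
5 | $4,565.09 | $18.26 | $4,177.44 | $405.91
6 | $405.91 | $1.62 | $407.53 | $0.00
Total paid: $14,171.03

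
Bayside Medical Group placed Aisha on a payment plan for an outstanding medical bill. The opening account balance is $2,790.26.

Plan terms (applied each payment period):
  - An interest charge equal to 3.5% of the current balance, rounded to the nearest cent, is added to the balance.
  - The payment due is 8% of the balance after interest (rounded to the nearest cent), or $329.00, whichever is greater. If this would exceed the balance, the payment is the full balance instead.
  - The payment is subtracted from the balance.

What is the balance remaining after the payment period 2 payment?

$2,319.48

Payment period 1: opening $2,790.26; interest $97.66 → $2,887.92; payment $329.00; balance $2,558.92
Payment period 2: opening $2,558.92; interest $89.56 → $2,648.48; payment $329.00; balance $2,319.48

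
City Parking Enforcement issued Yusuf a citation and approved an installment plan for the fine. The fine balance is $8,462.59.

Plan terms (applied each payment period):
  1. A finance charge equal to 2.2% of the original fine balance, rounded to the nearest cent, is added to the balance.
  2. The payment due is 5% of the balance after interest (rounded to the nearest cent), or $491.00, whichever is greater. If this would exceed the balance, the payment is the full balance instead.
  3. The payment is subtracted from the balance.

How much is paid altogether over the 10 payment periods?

$4,910.00

Payment period 1: opening $8,462.59; interest $186.18 → $8,648.77; payment $491.00; balance $8,157.77
Payment period 2: opening $8,157.77; interest $186.18 → $8,343.95; payment $491.00; balance $7,852.95
Payment period 3: opening $7,852.95; interest $186.18 → $8,039.13; payment $491.00; balance $7,548.13
Payment period 4: opening $7,548.13; interest $186.18 → $7,734.31; payment $491.00; balance $7,243.31
Payment period 5: opening $7,243.31; interest $186.18 → $7,429.49; payment $491.00; balance $6,938.49
Payment period 6: opening $6,938.49; interest $186.18 → $7,124.67; payment $491.00; balance $6,633.67
Payment period 7: opening $6,633.67; interest $186.18 → $6,819.85; payment $491.00; balance $6,328.85
Payment period 8: opening $6,328.85; interest $186.18 → $6,515.03; payment $491.00; balance $6,024.03
Payment period 9: opening $6,024.03; interest $186.18 → $6,210.21; payment $491.00; balance $5,719.21
Payment period 10: opening $5,719.21; interest $186.18 → $5,905.39; payment $491.00; balance $5,414.39
Total paid: $4,910.00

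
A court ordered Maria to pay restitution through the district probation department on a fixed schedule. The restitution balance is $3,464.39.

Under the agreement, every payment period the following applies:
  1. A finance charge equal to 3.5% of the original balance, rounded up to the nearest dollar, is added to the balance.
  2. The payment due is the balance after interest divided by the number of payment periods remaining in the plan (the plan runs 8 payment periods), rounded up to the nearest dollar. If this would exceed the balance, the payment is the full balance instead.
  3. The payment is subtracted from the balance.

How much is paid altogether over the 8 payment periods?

# | Opening | Interest | Payment | End bal
1 | $3,464.39 | $122.00 | $449.00 | $3,137.39
2 | $3,137.39 | $122.00 | $466.00 | $2,793.39
3 | $2,793.39 | $122.00 | $486.00 | $2,429.39
4 | $2,429.39 | $122.00 | $511.00 | $2,040.39
5 | $2,040.39 | $122.00 | $541.00 | $1,621.39
6 | $1,621.39 | $122.00 | $582.00 | $1,161.39
7 | $1,161.39 | $122.00 | $642.00 | $641.39
8 | $641.39 | $122.00 | $763.39 | $0.00
Total paid: $4,440.39

$4,440.39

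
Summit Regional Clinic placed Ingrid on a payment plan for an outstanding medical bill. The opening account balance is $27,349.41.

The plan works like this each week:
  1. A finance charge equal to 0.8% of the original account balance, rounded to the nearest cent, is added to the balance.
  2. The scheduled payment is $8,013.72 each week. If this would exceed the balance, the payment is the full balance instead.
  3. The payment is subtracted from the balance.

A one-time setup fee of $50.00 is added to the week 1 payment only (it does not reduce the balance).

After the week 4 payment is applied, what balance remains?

$0.00

Week 1: $27,349.41 +$218.80 interest = $27,568.21; pay $8,013.72 (+ $50.00 fee) → $19,554.49
Week 2: $19,554.49 +$218.80 interest = $19,773.29; pay $8,013.72 → $11,759.57
Week 3: $11,759.57 +$218.80 interest = $11,978.37; pay $8,013.72 → $3,964.65
Week 4: $3,964.65 +$218.80 interest = $4,183.45; pay $4,183.45 → $0.00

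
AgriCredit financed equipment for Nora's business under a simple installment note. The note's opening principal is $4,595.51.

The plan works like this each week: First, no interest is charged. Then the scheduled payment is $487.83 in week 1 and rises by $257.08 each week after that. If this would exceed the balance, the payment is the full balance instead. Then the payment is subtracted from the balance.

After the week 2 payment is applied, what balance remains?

$3,362.77

Week 1: opening $4,595.51; payment $487.83; balance $4,107.68
Week 2: opening $4,107.68; payment $744.91; balance $3,362.77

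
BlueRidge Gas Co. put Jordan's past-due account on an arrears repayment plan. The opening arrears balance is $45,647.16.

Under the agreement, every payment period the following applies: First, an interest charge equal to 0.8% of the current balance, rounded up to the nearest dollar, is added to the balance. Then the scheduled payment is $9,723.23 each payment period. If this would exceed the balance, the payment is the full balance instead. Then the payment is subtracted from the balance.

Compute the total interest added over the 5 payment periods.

$1,074.00

Payment period 1: $45,647.16 +$366.00 interest = $46,013.16; pay $9,723.23 → $36,289.93
Payment period 2: $36,289.93 +$291.00 interest = $36,580.93; pay $9,723.23 → $26,857.70
Payment period 3: $26,857.70 +$215.00 interest = $27,072.70; pay $9,723.23 → $17,349.47
Payment period 4: $17,349.47 +$139.00 interest = $17,488.47; pay $9,723.23 → $7,765.24
Payment period 5: $7,765.24 +$63.00 interest = $7,828.24; pay $7,828.24 → $0.00
Total interest: $366.00 + $291.00 + $215.00 + $139.00 + $63.00 = $1,074.00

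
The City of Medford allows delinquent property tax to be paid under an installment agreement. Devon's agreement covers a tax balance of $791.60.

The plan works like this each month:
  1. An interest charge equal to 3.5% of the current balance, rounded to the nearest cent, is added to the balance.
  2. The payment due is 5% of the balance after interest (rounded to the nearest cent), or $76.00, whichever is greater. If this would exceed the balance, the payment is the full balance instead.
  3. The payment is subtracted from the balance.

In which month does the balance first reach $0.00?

# | Opening | Interest | Payment | End bal
1 | $791.60 | $27.71 | $76.00 | $743.31
2 | $743.31 | $26.02 | $76.00 | $693.33
3 | $693.33 | $24.27 | $76.00 | $641.60
4 | $641.60 | $22.46 | $76.00 | $588.06
5 | $588.06 | $20.58 | $76.00 | $532.64
6 | $532.64 | $18.64 | $76.00 | $475.28
7 | $475.28 | $16.63 | $76.00 | $415.91
8 | $415.91 | $14.56 | $76.00 | $354.47
9 | $354.47 | $12.41 | $76.00 | $290.88
10 | $290.88 | $10.18 | $76.00 | $225.06
11 | $225.06 | $7.88 | $76.00 | $156.94
12 | $156.94 | $5.49 | $76.00 | $86.43
13 | $86.43 | $3.03 | $76.00 | $13.46
14 | $13.46 | $0.47 | $13.93 | $0.00
Balance reaches $0.00 in month 14.

14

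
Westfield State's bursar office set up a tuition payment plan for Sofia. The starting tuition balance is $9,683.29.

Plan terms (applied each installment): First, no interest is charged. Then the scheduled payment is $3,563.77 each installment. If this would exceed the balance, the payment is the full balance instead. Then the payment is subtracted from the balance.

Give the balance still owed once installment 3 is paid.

$0.00

Installment 1: $9,683.29 − $3,563.77 → $6,119.52
Installment 2: $6,119.52 − $3,563.77 → $2,555.75
Installment 3: $2,555.75 − $2,555.75 → $0.00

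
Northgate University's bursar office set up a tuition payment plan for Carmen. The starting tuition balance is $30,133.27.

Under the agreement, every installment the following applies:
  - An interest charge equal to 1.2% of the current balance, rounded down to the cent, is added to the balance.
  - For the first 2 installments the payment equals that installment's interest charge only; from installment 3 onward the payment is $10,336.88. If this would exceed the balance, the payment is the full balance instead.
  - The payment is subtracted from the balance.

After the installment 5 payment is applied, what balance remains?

$0.00

Installment 1: $30,133.27 +$361.59 interest = $30,494.86; pay $361.59 → $30,133.27
Installment 2: $30,133.27 +$361.59 interest = $30,494.86; pay $361.59 → $30,133.27
Installment 3: $30,133.27 +$361.59 interest = $30,494.86; pay $10,336.88 → $20,157.98
Installment 4: $20,157.98 +$241.89 interest = $20,399.87; pay $10,336.88 → $10,062.99
Installment 5: $10,062.99 +$120.75 interest = $10,183.74; pay $10,183.74 → $0.00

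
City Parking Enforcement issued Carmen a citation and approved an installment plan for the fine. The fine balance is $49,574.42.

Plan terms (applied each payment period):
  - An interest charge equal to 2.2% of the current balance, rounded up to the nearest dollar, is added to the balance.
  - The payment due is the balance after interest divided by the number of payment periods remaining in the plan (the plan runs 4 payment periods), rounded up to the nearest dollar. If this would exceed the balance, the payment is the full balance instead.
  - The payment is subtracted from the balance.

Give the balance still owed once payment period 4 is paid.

Payment period 1: $49,574.42 +$1,091.00 interest = $50,665.42; pay $12,667.00 → $37,998.42
Payment period 2: $37,998.42 +$836.00 interest = $38,834.42; pay $12,945.00 → $25,889.42
Payment period 3: $25,889.42 +$570.00 interest = $26,459.42; pay $13,230.00 → $13,229.42
Payment period 4: $13,229.42 +$292.00 interest = $13,521.42; pay $13,521.42 → $0.00

$0.00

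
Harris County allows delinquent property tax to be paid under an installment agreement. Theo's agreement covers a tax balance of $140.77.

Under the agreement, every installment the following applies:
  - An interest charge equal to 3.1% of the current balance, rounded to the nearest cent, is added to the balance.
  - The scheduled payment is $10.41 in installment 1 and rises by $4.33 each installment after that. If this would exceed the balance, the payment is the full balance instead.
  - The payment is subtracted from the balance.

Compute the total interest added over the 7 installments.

Installment 1: opening $140.77; interest $4.36 → $145.13; payment $10.41; balance $134.72
Installment 2: opening $134.72; interest $4.18 → $138.90; payment $14.74; balance $124.16
Installment 3: opening $124.16; interest $3.85 → $128.01; payment $19.07; balance $108.94
Installment 4: opening $108.94; interest $3.38 → $112.32; payment $23.40; balance $88.92
Installment 5: opening $88.92; interest $2.76 → $91.68; payment $27.73; balance $63.95
Installment 6: opening $63.95; interest $1.98 → $65.93; payment $32.06; balance $33.87
Installment 7: opening $33.87; interest $1.05 → $34.92; payment $34.92; balance $0.00
Total interest: $4.36 + $4.18 + $3.85 + $3.38 + $2.76 + $1.98 + $1.05 = $21.56

$21.56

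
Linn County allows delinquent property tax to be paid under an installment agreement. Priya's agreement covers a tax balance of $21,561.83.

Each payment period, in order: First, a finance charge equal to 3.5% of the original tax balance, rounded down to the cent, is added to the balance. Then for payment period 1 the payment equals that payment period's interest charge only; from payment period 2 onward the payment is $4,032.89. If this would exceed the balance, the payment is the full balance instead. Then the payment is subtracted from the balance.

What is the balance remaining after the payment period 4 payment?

Payment period 1: opening $21,561.83; interest $754.66 → $22,316.49; payment $754.66; balance $21,561.83
Payment period 2: opening $21,561.83; interest $754.66 → $22,316.49; payment $4,032.89; balance $18,283.60
Payment period 3: opening $18,283.60; interest $754.66 → $19,038.26; payment $4,032.89; balance $15,005.37
Payment period 4: opening $15,005.37; interest $754.66 → $15,760.03; payment $4,032.89; balance $11,727.14

$11,727.14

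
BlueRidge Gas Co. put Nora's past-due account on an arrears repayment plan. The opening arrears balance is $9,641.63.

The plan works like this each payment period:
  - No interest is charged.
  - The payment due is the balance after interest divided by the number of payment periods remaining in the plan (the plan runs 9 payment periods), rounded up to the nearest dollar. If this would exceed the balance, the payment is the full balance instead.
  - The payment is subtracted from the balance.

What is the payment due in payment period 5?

Payment period 1: $9,641.63 − $1,072.00 → $8,569.63
Payment period 2: $8,569.63 − $1,072.00 → $7,497.63
Payment period 3: $7,497.63 − $1,072.00 → $6,425.63
Payment period 4: $6,425.63 − $1,071.00 → $5,354.63
Payment period 5: $5,354.63 − $1,071.00 → $4,283.63

$1,071.00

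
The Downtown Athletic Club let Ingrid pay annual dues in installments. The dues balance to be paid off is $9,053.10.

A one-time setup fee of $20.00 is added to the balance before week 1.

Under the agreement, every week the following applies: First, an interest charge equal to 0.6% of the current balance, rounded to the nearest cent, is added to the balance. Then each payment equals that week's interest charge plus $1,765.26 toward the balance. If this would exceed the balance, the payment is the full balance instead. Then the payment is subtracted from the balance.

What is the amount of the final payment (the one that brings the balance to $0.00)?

$248.28

Week 1: opening $9,073.10; interest $54.44 → $9,127.54; payment $1,819.70; balance $7,307.84
Week 2: opening $7,307.84; interest $43.85 → $7,351.69; payment $1,809.11; balance $5,542.58
Week 3: opening $5,542.58; interest $33.26 → $5,575.84; payment $1,798.52; balance $3,777.32
Week 4: opening $3,777.32; interest $22.66 → $3,799.98; payment $1,787.92; balance $2,012.06
Week 5: opening $2,012.06; interest $12.07 → $2,024.13; payment $1,777.33; balance $246.80
Week 6: opening $246.80; interest $1.48 → $248.28; payment $248.28; balance $0.00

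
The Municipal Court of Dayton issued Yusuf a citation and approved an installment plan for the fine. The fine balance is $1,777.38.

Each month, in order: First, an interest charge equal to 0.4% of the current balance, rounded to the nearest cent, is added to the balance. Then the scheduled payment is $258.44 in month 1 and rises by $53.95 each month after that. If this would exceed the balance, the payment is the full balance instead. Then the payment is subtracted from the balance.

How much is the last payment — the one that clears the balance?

Month 1: $1,777.38 +$7.11 interest = $1,784.49; pay $258.44 → $1,526.05
Month 2: $1,526.05 +$6.10 interest = $1,532.15; pay $312.39 → $1,219.76
Month 3: $1,219.76 +$4.88 interest = $1,224.64; pay $366.34 → $858.30
Month 4: $858.30 +$3.43 interest = $861.73; pay $420.29 → $441.44
Month 5: $441.44 +$1.77 interest = $443.21; pay $443.21 → $0.00

$443.21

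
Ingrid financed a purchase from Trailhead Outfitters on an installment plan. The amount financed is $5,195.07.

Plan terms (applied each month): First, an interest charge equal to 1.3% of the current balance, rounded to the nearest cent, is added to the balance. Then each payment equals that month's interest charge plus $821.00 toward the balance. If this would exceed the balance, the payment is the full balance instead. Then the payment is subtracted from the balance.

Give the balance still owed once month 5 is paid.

# | Opening | Interest | Payment | End bal
1 | $5,195.07 | $67.54 | $888.54 | $4,374.07
2 | $4,374.07 | $56.86 | $877.86 | $3,553.07
3 | $3,553.07 | $46.19 | $867.19 | $2,732.07
4 | $2,732.07 | $35.52 | $856.52 | $1,911.07
5 | $1,911.07 | $24.84 | $845.84 | $1,090.07

$1,090.07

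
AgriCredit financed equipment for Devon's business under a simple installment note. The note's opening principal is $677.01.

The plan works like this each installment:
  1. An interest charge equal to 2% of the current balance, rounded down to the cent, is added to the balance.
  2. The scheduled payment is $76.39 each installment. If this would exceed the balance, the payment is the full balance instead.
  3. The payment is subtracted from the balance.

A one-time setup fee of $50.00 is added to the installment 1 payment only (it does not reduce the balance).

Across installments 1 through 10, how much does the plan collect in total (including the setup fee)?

$802.68

# | Opening | Interest | Payment | Fee | End bal
1 | $677.01 | $13.54 | $76.39 | $50.00 | $614.16
2 | $614.16 | $12.28 | $76.39 | — | $550.05
3 | $550.05 | $11.00 | $76.39 | — | $484.66
4 | $484.66 | $9.69 | $76.39 | — | $417.96
5 | $417.96 | $8.35 | $76.39 | — | $349.92
6 | $349.92 | $6.99 | $76.39 | — | $280.52
7 | $280.52 | $5.61 | $76.39 | — | $209.74
8 | $209.74 | $4.19 | $76.39 | — | $137.54
9 | $137.54 | $2.75 | $76.39 | — | $63.90
10 | $63.90 | $1.27 | $65.17 | — | $0.00
Total paid: $802.68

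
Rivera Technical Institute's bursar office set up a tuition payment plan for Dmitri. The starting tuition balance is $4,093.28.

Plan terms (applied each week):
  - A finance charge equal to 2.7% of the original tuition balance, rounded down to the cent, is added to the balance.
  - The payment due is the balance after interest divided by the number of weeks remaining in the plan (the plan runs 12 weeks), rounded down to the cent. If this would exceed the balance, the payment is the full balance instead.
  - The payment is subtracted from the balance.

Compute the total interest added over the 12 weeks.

$1,326.12

Week 1: opening $4,093.28; interest $110.51 → $4,203.79; payment $350.31; balance $3,853.48
Week 2: opening $3,853.48; interest $110.51 → $3,963.99; payment $360.36; balance $3,603.63
Week 3: opening $3,603.63; interest $110.51 → $3,714.14; payment $371.41; balance $3,342.73
Week 4: opening $3,342.73; interest $110.51 → $3,453.24; payment $383.69; balance $3,069.55
Week 5: opening $3,069.55; interest $110.51 → $3,180.06; payment $397.50; balance $2,782.56
Week 6: opening $2,782.56; interest $110.51 → $2,893.07; payment $413.29; balance $2,479.78
Week 7: opening $2,479.78; interest $110.51 → $2,590.29; payment $431.71; balance $2,158.58
Week 8: opening $2,158.58; interest $110.51 → $2,269.09; payment $453.81; balance $1,815.28
Week 9: opening $1,815.28; interest $110.51 → $1,925.79; payment $481.44; balance $1,444.35
Week 10: opening $1,444.35; interest $110.51 → $1,554.86; payment $518.28; balance $1,036.58
Week 11: opening $1,036.58; interest $110.51 → $1,147.09; payment $573.54; balance $573.55
Week 12: opening $573.55; interest $110.51 → $684.06; payment $684.06; balance $0.00
Total interest: $110.51 + $110.51 + $110.51 + $110.51 + $110.51 + $110.51 + $110.51 + $110.51 + $110.51 + $110.51 + $110.51 + $110.51 = $1,326.12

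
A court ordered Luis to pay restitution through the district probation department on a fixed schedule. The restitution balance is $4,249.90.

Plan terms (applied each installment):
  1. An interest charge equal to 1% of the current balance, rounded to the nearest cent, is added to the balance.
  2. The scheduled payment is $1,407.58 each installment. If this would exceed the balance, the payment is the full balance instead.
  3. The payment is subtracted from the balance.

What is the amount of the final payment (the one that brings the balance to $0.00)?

$114.71

Installment 1: $4,249.90 +$42.50 interest = $4,292.40; pay $1,407.58 → $2,884.82
Installment 2: $2,884.82 +$28.85 interest = $2,913.67; pay $1,407.58 → $1,506.09
Installment 3: $1,506.09 +$15.06 interest = $1,521.15; pay $1,407.58 → $113.57
Installment 4: $113.57 +$1.14 interest = $114.71; pay $114.71 → $0.00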